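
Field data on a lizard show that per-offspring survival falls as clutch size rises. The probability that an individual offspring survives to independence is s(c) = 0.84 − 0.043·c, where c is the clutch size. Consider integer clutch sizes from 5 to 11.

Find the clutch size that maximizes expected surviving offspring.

Expected surviving offspring = c × s(c):
  c=5: 5 × 0.625 = 3.125
  c=6: 6 × 0.582 = 3.492
  c=7: 7 × 0.539 = 3.773
  c=8: 8 × 0.496 = 3.968
  c=9: 9 × 0.453 = 4.077
  c=10: 10 × 0.410 = 4.100
  c=11: 11 × 0.367 = 4.037
Maximum at c = 10 (4.100 surviving offspring).

10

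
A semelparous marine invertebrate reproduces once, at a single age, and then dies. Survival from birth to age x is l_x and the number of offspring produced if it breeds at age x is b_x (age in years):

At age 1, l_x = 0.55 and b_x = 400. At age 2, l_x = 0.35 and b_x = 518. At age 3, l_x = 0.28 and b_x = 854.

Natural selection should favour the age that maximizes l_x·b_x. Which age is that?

3

Expected offspring if breeding at age x = l_x × b_x:
  age 1: 0.55 × 400 = 220.000
  age 2: 0.35 × 518 = 181.300
  age 3: 0.28 × 854 = 239.120
Maximum at age 3 (239.120).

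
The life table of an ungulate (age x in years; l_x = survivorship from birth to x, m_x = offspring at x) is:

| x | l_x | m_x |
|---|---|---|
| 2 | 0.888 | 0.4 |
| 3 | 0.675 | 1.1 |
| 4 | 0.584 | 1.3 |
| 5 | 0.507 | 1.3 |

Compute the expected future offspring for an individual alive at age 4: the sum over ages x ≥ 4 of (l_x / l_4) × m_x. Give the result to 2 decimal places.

2.43

l_4 = 0.584. Conditional survival from age 4 to x is l_x / l_4.
  x=4: (0.584/0.584) × 1.3 = 1.3000
  x=5: (0.507/0.584) × 1.3 = 1.1286
Sum = 1.3000 + 1.1286 = 2.4286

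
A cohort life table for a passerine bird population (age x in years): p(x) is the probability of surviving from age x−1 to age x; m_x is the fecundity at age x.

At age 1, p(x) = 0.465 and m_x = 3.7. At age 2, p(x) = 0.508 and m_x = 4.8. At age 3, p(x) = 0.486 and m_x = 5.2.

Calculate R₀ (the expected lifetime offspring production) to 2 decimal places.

3.45

Survivorship from birth: l_x = p_1·p_2·…·p_x.
  l_1 = 0.46500
  l_2 = 0.23622
  l_3 = 0.11480
R₀ = Σ l_x m_x:
  age 1: 0.46500 × 3.7 = 1.7205
  age 2: 0.23622 × 4.8 = 1.1339
  age 3: 0.11480 × 5.2 = 0.5970
R₀ = 1.7205 + 1.1339 + 0.5970 = 3.4513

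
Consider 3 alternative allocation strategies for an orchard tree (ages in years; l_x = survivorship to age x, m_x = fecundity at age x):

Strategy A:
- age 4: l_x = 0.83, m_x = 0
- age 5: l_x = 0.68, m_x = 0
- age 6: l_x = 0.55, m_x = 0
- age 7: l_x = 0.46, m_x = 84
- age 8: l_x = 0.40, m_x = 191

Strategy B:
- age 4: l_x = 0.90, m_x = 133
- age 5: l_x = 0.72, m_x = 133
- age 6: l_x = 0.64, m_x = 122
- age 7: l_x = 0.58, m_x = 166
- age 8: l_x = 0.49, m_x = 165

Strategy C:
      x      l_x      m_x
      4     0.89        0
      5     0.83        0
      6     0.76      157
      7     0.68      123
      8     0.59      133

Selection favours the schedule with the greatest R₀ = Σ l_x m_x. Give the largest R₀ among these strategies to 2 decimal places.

470.67

Strategy A: R₀ = 0.83×0 + 0.68×0 + 0.55×0 + 0.46×84 + 0.40×191 = 115.0400
Strategy B: R₀ = 0.90×133 + 0.72×133 + 0.64×122 + 0.58×166 + 0.49×165 = 470.6700
Strategy C: R₀ = 0.89×0 + 0.83×0 + 0.76×157 + 0.68×123 + 0.59×133 = 281.4300
Highest R₀: strategy B with 470.6700.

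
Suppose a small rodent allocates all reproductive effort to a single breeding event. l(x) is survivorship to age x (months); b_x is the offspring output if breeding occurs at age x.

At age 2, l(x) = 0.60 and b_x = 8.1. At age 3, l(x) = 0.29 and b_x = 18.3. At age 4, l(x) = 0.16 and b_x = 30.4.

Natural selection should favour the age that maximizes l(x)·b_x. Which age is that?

Expected offspring if breeding at age x = l(x) × b_x:
  age 2: 0.60 × 8.1 = 4.860
  age 3: 0.29 × 18.3 = 5.307
  age 4: 0.16 × 30.4 = 4.864
Maximum at age 3 (5.307).

3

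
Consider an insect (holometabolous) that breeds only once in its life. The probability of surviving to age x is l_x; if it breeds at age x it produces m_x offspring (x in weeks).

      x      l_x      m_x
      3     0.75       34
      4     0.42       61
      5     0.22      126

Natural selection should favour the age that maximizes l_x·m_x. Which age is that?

Expected offspring if breeding at age x = l_x × m_x:
  age 3: 0.75 × 34 = 25.500
  age 4: 0.42 × 61 = 25.620
  age 5: 0.22 × 126 = 27.720
Maximum at age 5 (27.720).

5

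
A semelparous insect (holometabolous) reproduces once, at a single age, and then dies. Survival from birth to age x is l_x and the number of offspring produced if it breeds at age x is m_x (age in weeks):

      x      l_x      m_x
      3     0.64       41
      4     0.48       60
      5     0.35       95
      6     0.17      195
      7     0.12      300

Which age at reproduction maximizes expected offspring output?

Expected offspring if breeding at age x = l_x × m_x:
  age 3: 0.64 × 41 = 26.240
  age 4: 0.48 × 60 = 28.800
  age 5: 0.35 × 95 = 33.250
  age 6: 0.17 × 195 = 33.150
  age 7: 0.12 × 300 = 36.000
Maximum at age 7 (36.000).

7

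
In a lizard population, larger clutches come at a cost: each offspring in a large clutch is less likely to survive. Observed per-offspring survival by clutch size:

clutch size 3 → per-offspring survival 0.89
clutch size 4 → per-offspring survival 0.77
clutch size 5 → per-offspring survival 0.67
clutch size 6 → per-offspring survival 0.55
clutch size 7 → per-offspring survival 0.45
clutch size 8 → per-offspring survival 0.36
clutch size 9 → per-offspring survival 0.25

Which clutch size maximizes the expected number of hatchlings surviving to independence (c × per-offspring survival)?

5

Expected hatchlings surviving to independence = c × s(c):
  c=3: 3 × 0.89 = 2.670
  c=4: 4 × 0.77 = 3.080
  c=5: 5 × 0.67 = 3.350
  c=6: 6 × 0.55 = 3.300
  c=7: 7 × 0.45 = 3.150
  c=8: 8 × 0.36 = 2.880
  c=9: 9 × 0.25 = 2.250
Maximum at c = 5 (3.350 hatchlings surviving to independence).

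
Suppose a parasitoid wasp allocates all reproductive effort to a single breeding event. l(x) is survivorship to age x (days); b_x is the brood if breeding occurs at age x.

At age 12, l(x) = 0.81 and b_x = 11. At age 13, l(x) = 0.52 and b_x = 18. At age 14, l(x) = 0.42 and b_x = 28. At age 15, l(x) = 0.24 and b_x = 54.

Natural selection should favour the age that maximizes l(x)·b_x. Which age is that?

15

Expected offspring if breeding at age x = l(x) × b_x:
  age 12: 0.81 × 11 = 8.910
  age 13: 0.52 × 18 = 9.360
  age 14: 0.42 × 28 = 11.760
  age 15: 0.24 × 54 = 12.960
Maximum at age 15 (12.960).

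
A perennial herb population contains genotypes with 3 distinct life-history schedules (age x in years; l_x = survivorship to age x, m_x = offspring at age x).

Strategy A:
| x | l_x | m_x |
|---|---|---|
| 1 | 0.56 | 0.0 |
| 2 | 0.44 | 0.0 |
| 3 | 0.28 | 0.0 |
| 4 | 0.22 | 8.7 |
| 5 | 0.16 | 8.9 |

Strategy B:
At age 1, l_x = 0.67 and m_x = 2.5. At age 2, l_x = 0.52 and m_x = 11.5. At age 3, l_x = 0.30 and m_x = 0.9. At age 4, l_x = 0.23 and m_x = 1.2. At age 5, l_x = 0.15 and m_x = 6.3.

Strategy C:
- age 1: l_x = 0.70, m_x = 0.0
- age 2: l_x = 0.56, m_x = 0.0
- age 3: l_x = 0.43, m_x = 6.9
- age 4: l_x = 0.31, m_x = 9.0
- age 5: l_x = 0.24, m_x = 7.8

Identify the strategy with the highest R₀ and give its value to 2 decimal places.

Strategy A: R₀ = 0.56×0.0 + 0.44×0.0 + 0.28×0.0 + 0.22×8.7 + 0.16×8.9 = 3.3380
Strategy B: R₀ = 0.67×2.5 + 0.52×11.5 + 0.30×0.9 + 0.23×1.2 + 0.15×6.3 = 9.1460
Strategy C: R₀ = 0.70×0.0 + 0.56×0.0 + 0.43×6.9 + 0.31×9.0 + 0.24×7.8 = 7.6290
Highest R₀: strategy B with 9.1460.

9.15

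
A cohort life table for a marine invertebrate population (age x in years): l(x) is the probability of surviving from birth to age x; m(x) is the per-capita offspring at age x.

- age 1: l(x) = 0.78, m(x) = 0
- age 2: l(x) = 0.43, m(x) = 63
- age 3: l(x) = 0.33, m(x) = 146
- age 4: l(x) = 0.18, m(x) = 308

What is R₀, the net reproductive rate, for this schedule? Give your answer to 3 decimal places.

R₀ = Σ l(x) m(x):
  age 1: 0.78 × 0 = 0.0000
  age 2: 0.43 × 63 = 27.0900
  age 3: 0.33 × 146 = 48.1800
  age 4: 0.18 × 308 = 55.4400
R₀ = 0.0000 + 27.0900 + 48.1800 + 55.4400 = 130.7100

130.710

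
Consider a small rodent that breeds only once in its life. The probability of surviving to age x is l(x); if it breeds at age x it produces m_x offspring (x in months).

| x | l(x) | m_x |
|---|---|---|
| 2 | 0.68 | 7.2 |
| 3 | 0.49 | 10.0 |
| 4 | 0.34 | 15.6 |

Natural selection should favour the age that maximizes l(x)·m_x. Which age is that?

4

Expected offspring if breeding at age x = l(x) × m_x:
  age 2: 0.68 × 7.2 = 4.896
  age 3: 0.49 × 10.0 = 4.900
  age 4: 0.34 × 15.6 = 5.304
Maximum at age 4 (5.304).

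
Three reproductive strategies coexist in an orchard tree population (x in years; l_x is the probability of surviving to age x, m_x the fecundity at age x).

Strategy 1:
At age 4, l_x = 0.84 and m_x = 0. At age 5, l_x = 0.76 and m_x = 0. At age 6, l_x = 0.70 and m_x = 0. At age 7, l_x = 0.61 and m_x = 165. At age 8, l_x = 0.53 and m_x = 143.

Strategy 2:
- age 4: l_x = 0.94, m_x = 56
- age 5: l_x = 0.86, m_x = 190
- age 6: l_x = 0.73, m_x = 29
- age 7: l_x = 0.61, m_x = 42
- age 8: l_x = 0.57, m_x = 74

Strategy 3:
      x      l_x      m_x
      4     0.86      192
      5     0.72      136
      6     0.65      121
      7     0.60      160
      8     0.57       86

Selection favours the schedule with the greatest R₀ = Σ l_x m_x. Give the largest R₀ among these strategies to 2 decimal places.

Strategy 1: R₀ = 0.84×0 + 0.76×0 + 0.70×0 + 0.61×165 + 0.53×143 = 176.4400
Strategy 2: R₀ = 0.94×56 + 0.86×190 + 0.73×29 + 0.61×42 + 0.57×74 = 305.0100
Strategy 3: R₀ = 0.86×192 + 0.72×136 + 0.65×121 + 0.60×160 + 0.57×86 = 486.7100
Highest R₀: strategy 3 with 486.7100.

486.71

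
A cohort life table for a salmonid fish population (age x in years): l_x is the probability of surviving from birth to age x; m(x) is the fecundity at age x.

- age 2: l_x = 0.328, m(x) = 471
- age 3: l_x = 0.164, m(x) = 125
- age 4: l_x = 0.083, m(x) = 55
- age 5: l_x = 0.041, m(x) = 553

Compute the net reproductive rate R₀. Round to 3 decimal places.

202.226

R₀ = Σ l_x m(x):
  age 2: 0.328 × 471 = 154.4880
  age 3: 0.164 × 125 = 20.5000
  age 4: 0.083 × 55 = 4.5650
  age 5: 0.041 × 553 = 22.6730
R₀ = 154.4880 + 20.5000 + 4.5650 + 22.6730 = 202.2260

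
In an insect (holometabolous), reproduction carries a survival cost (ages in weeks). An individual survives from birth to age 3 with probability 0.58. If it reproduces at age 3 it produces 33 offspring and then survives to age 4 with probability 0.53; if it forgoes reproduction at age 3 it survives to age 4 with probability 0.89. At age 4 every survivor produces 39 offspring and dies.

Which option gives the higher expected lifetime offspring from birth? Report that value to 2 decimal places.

breed at age 3: R₀ = 0.58 × (33 + 0.53 × 39) = 0.58 × 53.6700 = 31.1286
delay to age 4: R₀ = 0.58 × (0.89 × 39) = 0.58 × 34.7100 = 20.1318
Higher: breed at age 3 (31.1286).

31.13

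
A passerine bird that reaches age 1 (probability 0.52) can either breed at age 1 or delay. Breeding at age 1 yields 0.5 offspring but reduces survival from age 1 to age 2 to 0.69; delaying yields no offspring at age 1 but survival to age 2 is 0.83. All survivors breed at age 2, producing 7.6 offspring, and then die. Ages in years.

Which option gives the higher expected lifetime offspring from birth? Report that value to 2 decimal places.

breed at age 1: R₀ = 0.52 × (0.5 + 0.69 × 7.6) = 0.52 × 5.7440 = 2.9869
delay to age 2: R₀ = 0.52 × (0.83 × 7.6) = 0.52 × 6.3080 = 3.2802
Higher: delay to age 2 (3.2802).

3.28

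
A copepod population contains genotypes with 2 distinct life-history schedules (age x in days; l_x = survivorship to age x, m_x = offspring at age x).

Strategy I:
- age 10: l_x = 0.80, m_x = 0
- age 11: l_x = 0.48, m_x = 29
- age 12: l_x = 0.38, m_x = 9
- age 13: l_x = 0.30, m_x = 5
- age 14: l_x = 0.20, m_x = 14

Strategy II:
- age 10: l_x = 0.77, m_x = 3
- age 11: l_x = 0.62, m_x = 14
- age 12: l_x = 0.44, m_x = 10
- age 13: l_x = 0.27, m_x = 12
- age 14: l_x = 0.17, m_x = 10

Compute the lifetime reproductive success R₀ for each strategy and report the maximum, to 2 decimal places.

21.64

Strategy I: R₀ = 0.80×0 + 0.48×29 + 0.38×9 + 0.30×5 + 0.20×14 = 21.6400
Strategy II: R₀ = 0.77×3 + 0.62×14 + 0.44×10 + 0.27×12 + 0.17×10 = 20.3300
Highest R₀: strategy I with 21.6400.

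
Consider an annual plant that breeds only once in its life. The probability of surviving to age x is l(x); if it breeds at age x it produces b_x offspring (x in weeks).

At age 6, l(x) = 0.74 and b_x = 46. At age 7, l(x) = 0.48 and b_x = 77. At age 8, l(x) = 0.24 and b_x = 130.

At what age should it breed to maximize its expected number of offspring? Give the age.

Expected offspring if breeding at age x = l(x) × b_x:
  age 6: 0.74 × 46 = 34.040
  age 7: 0.48 × 77 = 36.960
  age 8: 0.24 × 130 = 31.200
Maximum at age 7 (36.960).

7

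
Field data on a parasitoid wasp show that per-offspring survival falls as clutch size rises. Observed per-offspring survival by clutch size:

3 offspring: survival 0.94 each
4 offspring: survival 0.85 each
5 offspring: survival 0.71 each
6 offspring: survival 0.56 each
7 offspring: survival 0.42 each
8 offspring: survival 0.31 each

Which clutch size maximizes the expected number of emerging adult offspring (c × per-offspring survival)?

5

Expected emerging adult offspring = c × s(c):
  c=3: 3 × 0.94 = 2.820
  c=4: 4 × 0.85 = 3.400
  c=5: 5 × 0.71 = 3.550
  c=6: 6 × 0.56 = 3.360
  c=7: 7 × 0.42 = 2.940
  c=8: 8 × 0.31 = 2.480
Maximum at c = 5 (3.550 emerging adult offspring).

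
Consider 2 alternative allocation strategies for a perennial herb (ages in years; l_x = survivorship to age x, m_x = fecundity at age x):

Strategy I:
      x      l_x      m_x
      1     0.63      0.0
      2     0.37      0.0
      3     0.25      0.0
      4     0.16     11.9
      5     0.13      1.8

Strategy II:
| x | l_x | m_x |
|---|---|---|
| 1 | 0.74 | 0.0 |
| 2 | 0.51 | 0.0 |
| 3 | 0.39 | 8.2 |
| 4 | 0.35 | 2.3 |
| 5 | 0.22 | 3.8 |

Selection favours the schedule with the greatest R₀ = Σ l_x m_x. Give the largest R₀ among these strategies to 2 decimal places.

Strategy I: R₀ = 0.63×0.0 + 0.37×0.0 + 0.25×0.0 + 0.16×11.9 + 0.13×1.8 = 2.1380
Strategy II: R₀ = 0.74×0.0 + 0.51×0.0 + 0.39×8.2 + 0.35×2.3 + 0.22×3.8 = 4.8390
Highest R₀: strategy II with 4.8390.

4.84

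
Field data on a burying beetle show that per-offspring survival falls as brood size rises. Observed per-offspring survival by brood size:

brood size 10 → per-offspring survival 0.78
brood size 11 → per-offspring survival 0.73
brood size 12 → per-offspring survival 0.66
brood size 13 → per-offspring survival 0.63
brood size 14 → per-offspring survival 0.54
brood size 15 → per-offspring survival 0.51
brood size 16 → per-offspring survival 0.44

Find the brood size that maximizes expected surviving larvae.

13

Expected surviving larvae = c × s(c):
  c=10: 10 × 0.78 = 7.800
  c=11: 11 × 0.73 = 8.030
  c=12: 12 × 0.66 = 7.920
  c=13: 13 × 0.63 = 8.190
  c=14: 14 × 0.54 = 7.560
  c=15: 15 × 0.51 = 7.650
  c=16: 16 × 0.44 = 7.040
Maximum at c = 13 (8.190 surviving larvae).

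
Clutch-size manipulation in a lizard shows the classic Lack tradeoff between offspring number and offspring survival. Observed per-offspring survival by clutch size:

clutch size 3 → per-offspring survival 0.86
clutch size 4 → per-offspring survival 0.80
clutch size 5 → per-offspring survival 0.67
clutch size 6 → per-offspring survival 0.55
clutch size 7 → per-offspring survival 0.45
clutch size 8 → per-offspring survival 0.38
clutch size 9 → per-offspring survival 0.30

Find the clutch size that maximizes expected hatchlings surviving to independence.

5

Expected hatchlings surviving to independence = c × s(c):
  c=3: 3 × 0.86 = 2.580
  c=4: 4 × 0.80 = 3.200
  c=5: 5 × 0.67 = 3.350
  c=6: 6 × 0.55 = 3.300
  c=7: 7 × 0.45 = 3.150
  c=8: 8 × 0.38 = 3.040
  c=9: 9 × 0.30 = 2.700
Maximum at c = 5 (3.350 hatchlings surviving to independence).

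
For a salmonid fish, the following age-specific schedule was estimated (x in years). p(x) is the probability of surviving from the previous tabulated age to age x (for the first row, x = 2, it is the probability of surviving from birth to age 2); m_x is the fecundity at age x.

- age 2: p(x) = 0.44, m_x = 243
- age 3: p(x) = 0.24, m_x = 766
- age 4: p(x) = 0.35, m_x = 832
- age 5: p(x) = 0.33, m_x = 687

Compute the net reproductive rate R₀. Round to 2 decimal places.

Survivorship from birth: l_x = p_2·p_3·…·p_x.
  l_2 = 0.44000
  l_3 = 0.10560
  l_4 = 0.03696
  l_5 = 0.01220
R₀ = Σ l_x m_x:
  age 2: 0.44000 × 243 = 106.9200
  age 3: 0.10560 × 766 = 80.8896
  age 4: 0.03696 × 832 = 30.7507
  age 5: 0.01220 × 687 = 8.3814
R₀ = 106.9200 + 80.8896 + 30.7507 + 8.3814 = 226.9417

226.94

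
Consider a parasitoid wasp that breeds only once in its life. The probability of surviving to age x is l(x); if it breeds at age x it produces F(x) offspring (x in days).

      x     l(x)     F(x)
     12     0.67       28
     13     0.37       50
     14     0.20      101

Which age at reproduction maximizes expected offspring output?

14

Expected offspring if breeding at age x = l(x) × F(x):
  age 12: 0.67 × 28 = 18.760
  age 13: 0.37 × 50 = 18.500
  age 14: 0.20 × 101 = 20.200
Maximum at age 14 (20.200).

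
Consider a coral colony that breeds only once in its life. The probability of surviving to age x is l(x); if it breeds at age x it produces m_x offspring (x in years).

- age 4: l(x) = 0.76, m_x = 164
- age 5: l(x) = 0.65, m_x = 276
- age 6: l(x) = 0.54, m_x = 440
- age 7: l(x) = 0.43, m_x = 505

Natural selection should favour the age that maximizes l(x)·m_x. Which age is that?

6

Expected offspring if breeding at age x = l(x) × m_x:
  age 4: 0.76 × 164 = 124.640
  age 5: 0.65 × 276 = 179.400
  age 6: 0.54 × 440 = 237.600
  age 7: 0.43 × 505 = 217.150
Maximum at age 6 (237.600).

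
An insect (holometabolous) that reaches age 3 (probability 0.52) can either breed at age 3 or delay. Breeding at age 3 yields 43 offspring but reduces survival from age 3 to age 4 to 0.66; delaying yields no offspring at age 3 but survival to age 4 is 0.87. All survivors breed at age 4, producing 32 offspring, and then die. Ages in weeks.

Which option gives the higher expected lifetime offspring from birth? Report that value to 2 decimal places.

33.34

breed at age 3: R₀ = 0.52 × (43 + 0.66 × 32) = 0.52 × 64.1200 = 33.3424
delay to age 4: R₀ = 0.52 × (0.87 × 32) = 0.52 × 27.8400 = 14.4768
Higher: breed at age 3 (33.3424).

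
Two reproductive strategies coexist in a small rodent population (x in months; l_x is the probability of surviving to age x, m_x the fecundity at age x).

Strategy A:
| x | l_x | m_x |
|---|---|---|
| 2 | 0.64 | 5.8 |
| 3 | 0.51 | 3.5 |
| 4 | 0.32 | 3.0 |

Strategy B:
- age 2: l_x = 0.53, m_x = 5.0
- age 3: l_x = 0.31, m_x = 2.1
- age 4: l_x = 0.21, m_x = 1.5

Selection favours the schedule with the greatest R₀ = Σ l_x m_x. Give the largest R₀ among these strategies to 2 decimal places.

Strategy A: R₀ = 0.64×5.8 + 0.51×3.5 + 0.32×3.0 = 6.4570
Strategy B: R₀ = 0.53×5.0 + 0.31×2.1 + 0.21×1.5 = 3.6160
Highest R₀: strategy A with 6.4570.

6.46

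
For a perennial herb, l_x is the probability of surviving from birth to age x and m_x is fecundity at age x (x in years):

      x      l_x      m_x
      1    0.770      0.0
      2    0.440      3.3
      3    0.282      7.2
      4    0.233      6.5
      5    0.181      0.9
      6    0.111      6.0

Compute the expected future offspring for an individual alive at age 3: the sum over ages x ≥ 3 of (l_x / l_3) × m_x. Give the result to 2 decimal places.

15.51

l_3 = 0.282. Conditional survival from age 3 to x is l_x / l_3.
  x=3: (0.282/0.282) × 7.2 = 7.2000
  x=4: (0.233/0.282) × 6.5 = 5.3706
  x=5: (0.181/0.282) × 0.9 = 0.5777
  x=6: (0.111/0.282) × 6.0 = 2.3617
Sum = 7.2000 + 5.3706 + 0.5777 + 2.3617 = 15.5099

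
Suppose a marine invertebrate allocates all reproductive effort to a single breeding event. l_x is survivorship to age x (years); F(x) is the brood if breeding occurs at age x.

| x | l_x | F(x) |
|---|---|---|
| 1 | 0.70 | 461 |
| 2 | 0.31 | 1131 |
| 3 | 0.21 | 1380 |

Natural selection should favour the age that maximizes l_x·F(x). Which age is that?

2

Expected offspring if breeding at age x = l_x × F(x):
  age 1: 0.70 × 461 = 322.700
  age 2: 0.31 × 1131 = 350.610
  age 3: 0.21 × 1380 = 289.800
Maximum at age 2 (350.610).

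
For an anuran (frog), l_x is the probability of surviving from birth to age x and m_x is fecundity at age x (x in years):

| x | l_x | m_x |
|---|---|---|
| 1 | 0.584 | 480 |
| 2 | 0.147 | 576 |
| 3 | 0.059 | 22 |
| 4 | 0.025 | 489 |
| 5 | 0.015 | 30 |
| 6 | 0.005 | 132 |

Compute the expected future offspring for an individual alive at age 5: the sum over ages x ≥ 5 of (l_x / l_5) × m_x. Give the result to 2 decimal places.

74.00

l_5 = 0.015. Conditional survival from age 5 to x is l_x / l_5.
  x=5: (0.015/0.015) × 30 = 30.0000
  x=6: (0.005/0.015) × 132 = 44.0000
Sum = 30.0000 + 44.0000 = 74.0000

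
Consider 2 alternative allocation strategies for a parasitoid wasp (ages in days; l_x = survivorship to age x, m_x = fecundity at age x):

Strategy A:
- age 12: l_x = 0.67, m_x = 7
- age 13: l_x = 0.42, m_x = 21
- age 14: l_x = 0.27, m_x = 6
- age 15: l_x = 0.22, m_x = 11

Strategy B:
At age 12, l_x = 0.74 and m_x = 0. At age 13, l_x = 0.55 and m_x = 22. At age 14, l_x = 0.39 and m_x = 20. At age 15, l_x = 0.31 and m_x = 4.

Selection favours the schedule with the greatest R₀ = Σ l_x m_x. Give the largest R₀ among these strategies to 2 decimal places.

Strategy A: R₀ = 0.67×7 + 0.42×21 + 0.27×6 + 0.22×11 = 17.5500
Strategy B: R₀ = 0.74×0 + 0.55×22 + 0.39×20 + 0.31×4 = 21.1400
Highest R₀: strategy B with 21.1400.

21.14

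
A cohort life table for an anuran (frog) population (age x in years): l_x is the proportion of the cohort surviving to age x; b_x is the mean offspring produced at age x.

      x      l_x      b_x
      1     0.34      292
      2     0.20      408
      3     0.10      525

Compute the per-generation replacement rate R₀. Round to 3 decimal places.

233.380

R₀ = Σ l_x b_x:
  age 1: 0.34 × 292 = 99.2800
  age 2: 0.20 × 408 = 81.6000
  age 3: 0.10 × 525 = 52.5000
R₀ = 99.2800 + 81.6000 + 52.5000 = 233.3800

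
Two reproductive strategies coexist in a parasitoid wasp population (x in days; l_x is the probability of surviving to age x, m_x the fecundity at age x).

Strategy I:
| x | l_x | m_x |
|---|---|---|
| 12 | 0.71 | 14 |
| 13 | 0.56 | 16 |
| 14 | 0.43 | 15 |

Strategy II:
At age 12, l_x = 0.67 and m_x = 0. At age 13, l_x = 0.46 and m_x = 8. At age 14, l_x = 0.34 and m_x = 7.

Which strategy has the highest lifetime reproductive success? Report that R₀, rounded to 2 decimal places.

Strategy I: R₀ = 0.71×14 + 0.56×16 + 0.43×15 = 25.3500
Strategy II: R₀ = 0.67×0 + 0.46×8 + 0.34×7 = 6.0600
Highest R₀: strategy I with 25.3500.

25.35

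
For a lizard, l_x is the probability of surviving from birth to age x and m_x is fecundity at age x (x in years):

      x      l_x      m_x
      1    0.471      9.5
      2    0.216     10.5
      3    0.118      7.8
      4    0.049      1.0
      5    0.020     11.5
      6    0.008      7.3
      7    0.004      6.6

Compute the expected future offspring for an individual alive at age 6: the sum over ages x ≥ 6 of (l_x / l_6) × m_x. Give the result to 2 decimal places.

10.60

l_6 = 0.008. Conditional survival from age 6 to x is l_x / l_6.
  x=6: (0.008/0.008) × 7.3 = 7.3000
  x=7: (0.004/0.008) × 6.6 = 3.3000
Sum = 7.3000 + 3.3000 = 10.6000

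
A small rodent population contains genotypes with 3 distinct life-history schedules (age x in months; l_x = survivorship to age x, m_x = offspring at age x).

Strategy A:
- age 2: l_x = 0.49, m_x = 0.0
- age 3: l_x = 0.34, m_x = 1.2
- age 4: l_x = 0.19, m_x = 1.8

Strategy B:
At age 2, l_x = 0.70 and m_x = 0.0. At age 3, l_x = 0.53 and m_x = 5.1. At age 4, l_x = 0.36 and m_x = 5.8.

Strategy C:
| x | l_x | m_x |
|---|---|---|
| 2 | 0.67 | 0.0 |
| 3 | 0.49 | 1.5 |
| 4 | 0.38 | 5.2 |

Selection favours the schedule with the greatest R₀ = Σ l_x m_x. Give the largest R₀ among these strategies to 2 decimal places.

4.79

Strategy A: R₀ = 0.49×0.0 + 0.34×1.2 + 0.19×1.8 = 0.7500
Strategy B: R₀ = 0.70×0.0 + 0.53×5.1 + 0.36×5.8 = 4.7910
Strategy C: R₀ = 0.67×0.0 + 0.49×1.5 + 0.38×5.2 = 2.7110
Highest R₀: strategy B with 4.7910.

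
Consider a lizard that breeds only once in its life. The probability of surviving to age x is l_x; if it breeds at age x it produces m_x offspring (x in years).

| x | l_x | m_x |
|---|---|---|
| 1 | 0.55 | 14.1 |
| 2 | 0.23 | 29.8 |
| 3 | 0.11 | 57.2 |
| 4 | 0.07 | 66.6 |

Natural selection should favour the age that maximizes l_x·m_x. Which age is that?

1

Expected offspring if breeding at age x = l_x × m_x:
  age 1: 0.55 × 14.1 = 7.755
  age 2: 0.23 × 29.8 = 6.854
  age 3: 0.11 × 57.2 = 6.292
  age 4: 0.07 × 66.6 = 4.662
Maximum at age 1 (7.755).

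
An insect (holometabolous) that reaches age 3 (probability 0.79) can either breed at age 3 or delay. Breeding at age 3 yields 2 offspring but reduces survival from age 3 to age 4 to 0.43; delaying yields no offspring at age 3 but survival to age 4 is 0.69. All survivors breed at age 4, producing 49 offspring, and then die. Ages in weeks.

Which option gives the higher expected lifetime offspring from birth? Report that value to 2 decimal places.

26.71

breed at age 3: R₀ = 0.79 × (2 + 0.43 × 49) = 0.79 × 23.0700 = 18.2253
delay to age 4: R₀ = 0.79 × (0.69 × 49) = 0.79 × 33.8100 = 26.7099
Higher: delay to age 4 (26.7099).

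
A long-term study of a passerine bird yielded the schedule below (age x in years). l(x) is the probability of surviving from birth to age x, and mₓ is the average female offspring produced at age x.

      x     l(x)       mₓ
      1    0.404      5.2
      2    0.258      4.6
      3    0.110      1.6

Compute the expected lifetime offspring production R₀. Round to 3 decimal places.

3.464

R₀ = Σ l(x) mₓ:
  age 1: 0.404 × 5.2 = 2.1008
  age 2: 0.258 × 4.6 = 1.1868
  age 3: 0.110 × 1.6 = 0.1760
R₀ = 2.1008 + 1.1868 + 0.1760 = 3.4636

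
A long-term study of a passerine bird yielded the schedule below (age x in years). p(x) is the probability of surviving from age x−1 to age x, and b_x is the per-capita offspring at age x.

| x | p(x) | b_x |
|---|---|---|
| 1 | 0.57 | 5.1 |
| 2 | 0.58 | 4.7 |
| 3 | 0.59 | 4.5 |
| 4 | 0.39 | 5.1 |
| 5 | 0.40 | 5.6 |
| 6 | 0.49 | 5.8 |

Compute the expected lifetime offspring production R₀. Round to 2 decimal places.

Survivorship from birth: l_x = p_1·p_2·…·p_x.
  l_1 = 0.57000
  l_2 = 0.33060
  l_3 = 0.19505
  l_4 = 0.07607
  l_5 = 0.03043
  l_6 = 0.01491
R₀ = Σ l_x b_x:
  age 1: 0.57000 × 5.1 = 2.9070
  age 2: 0.33060 × 4.7 = 1.5538
  age 3: 0.19505 × 4.5 = 0.8777
  age 4: 0.07607 × 5.1 = 0.3880
  age 5: 0.03043 × 5.6 = 0.1704
  age 6: 0.01491 × 5.8 = 0.0865
R₀ = 2.9070 + 1.5538 + 0.8777 + 0.3880 + 0.1704 + 0.0865 = 5.9834

5.98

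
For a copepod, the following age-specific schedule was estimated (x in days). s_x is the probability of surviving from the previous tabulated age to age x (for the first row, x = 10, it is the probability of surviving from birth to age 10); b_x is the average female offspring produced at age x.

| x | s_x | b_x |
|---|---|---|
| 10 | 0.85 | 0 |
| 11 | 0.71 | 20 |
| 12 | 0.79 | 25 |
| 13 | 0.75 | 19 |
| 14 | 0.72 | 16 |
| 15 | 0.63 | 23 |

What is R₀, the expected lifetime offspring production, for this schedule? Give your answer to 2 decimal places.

Survivorship from birth: l_x = s_10·s_11·…·s_x.
  l_10 = 0.85000
  l_11 = 0.60350
  l_12 = 0.47676
  l_13 = 0.35757
  l_14 = 0.25745
  l_15 = 0.16220
R₀ = Σ l_x b_x:
  age 10: 0.85000 × 0 = 0.0000
  age 11: 0.60350 × 20 = 12.0700
  age 12: 0.47676 × 25 = 11.9190
  age 13: 0.35757 × 19 = 6.7938
  age 14: 0.25745 × 16 = 4.1192
  age 15: 0.16220 × 23 = 3.7306
R₀ = 0.0000 + 12.0700 + 11.9190 + 6.7938 + 4.1192 + 3.7306 = 38.6326

38.63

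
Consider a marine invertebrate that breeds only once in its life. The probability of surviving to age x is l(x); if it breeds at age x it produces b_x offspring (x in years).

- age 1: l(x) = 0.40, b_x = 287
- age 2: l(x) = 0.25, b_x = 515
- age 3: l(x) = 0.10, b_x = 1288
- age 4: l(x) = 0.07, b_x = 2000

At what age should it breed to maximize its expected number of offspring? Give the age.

Expected offspring if breeding at age x = l(x) × b_x:
  age 1: 0.40 × 287 = 114.800
  age 2: 0.25 × 515 = 128.750
  age 3: 0.10 × 1288 = 128.800
  age 4: 0.07 × 2000 = 140.000
Maximum at age 4 (140.000).

4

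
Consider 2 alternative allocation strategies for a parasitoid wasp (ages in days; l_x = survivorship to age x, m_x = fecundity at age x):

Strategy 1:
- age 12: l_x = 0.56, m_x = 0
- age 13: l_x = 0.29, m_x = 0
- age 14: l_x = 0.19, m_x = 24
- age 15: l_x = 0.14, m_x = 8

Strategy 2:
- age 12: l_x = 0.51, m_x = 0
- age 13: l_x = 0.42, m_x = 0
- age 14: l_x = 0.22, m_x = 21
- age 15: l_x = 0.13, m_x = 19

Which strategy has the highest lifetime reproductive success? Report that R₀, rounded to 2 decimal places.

7.09

Strategy 1: R₀ = 0.56×0 + 0.29×0 + 0.19×24 + 0.14×8 = 5.6800
Strategy 2: R₀ = 0.51×0 + 0.42×0 + 0.22×21 + 0.13×19 = 7.0900
Highest R₀: strategy 2 with 7.0900.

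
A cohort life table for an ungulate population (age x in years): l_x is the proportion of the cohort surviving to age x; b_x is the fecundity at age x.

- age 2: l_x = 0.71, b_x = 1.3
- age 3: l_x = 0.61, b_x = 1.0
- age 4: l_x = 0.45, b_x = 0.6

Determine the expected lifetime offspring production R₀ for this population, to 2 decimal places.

1.80

R₀ = Σ l_x b_x:
  age 2: 0.71 × 1.3 = 0.9230
  age 3: 0.61 × 1.0 = 0.6100
  age 4: 0.45 × 0.6 = 0.2700
R₀ = 0.9230 + 0.6100 + 0.2700 = 1.8030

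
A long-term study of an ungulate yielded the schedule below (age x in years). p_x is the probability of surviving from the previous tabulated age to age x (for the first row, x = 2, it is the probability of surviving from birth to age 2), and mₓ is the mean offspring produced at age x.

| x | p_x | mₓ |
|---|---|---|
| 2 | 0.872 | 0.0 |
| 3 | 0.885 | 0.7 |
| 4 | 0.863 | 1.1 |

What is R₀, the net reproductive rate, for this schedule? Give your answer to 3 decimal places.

1.273

Survivorship from birth: l_x = p_2·p_3·…·p_x.
  l_2 = 0.87200
  l_3 = 0.77172
  l_4 = 0.66599
R₀ = Σ l_x mₓ:
  age 2: 0.87200 × 0.0 = 0.0000
  age 3: 0.77172 × 0.7 = 0.5402
  age 4: 0.66599 × 1.1 = 0.7326
R₀ = 0.0000 + 0.5402 + 0.7326 = 1.2728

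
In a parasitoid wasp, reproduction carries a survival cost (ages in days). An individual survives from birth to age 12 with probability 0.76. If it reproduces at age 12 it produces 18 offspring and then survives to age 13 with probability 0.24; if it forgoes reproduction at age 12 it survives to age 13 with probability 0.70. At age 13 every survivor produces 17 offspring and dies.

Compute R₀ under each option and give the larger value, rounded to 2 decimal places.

16.78

breed at age 12: R₀ = 0.76 × (18 + 0.24 × 17) = 0.76 × 22.0800 = 16.7808
delay to age 13: R₀ = 0.76 × (0.70 × 17) = 0.76 × 11.9000 = 9.0440
Higher: breed at age 12 (16.7808).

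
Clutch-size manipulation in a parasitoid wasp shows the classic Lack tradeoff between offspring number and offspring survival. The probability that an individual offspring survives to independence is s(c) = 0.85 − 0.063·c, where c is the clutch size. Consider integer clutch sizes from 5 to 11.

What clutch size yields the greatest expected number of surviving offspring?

Expected surviving offspring = c × s(c):
  c=5: 5 × 0.535 = 2.675
  c=6: 6 × 0.472 = 2.832
  c=7: 7 × 0.409 = 2.863
  c=8: 8 × 0.346 = 2.768
  c=9: 9 × 0.283 = 2.547
  c=10: 10 × 0.220 = 2.200
  c=11: 11 × 0.157 = 1.727
Maximum at c = 7 (2.863 surviving offspring).

7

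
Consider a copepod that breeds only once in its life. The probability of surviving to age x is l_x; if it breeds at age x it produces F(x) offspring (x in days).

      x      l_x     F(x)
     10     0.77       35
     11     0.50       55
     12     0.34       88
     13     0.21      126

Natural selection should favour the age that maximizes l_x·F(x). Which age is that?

12

Expected offspring if breeding at age x = l_x × F(x):
  age 10: 0.77 × 35 = 26.950
  age 11: 0.50 × 55 = 27.500
  age 12: 0.34 × 88 = 29.920
  age 13: 0.21 × 126 = 26.460
Maximum at age 12 (29.920).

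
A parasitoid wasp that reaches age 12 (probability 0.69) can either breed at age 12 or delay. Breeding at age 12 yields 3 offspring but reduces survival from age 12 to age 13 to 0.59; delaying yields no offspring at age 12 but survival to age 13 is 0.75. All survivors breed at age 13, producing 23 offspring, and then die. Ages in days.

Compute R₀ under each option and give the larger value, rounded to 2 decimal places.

11.90

breed at age 12: R₀ = 0.69 × (3 + 0.59 × 23) = 0.69 × 16.5700 = 11.4333
delay to age 13: R₀ = 0.69 × (0.75 × 23) = 0.69 × 17.2500 = 11.9025
Higher: delay to age 13 (11.9025).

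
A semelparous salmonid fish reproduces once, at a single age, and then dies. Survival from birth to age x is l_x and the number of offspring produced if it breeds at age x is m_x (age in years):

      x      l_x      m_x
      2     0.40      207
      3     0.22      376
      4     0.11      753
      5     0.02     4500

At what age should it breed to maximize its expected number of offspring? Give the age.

Expected offspring if breeding at age x = l_x × m_x:
  age 2: 0.40 × 207 = 82.800
  age 3: 0.22 × 376 = 82.720
  age 4: 0.11 × 753 = 82.830
  age 5: 0.02 × 4500 = 90.000
Maximum at age 5 (90.000).

5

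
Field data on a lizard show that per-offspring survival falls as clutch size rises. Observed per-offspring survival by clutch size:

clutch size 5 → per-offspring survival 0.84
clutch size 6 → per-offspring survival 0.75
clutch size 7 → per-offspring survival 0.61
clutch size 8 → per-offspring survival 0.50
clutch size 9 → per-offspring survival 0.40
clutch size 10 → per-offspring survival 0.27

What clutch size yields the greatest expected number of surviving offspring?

6

Expected surviving offspring = c × s(c):
  c=5: 5 × 0.84 = 4.200
  c=6: 6 × 0.75 = 4.500
  c=7: 7 × 0.61 = 4.270
  c=8: 8 × 0.50 = 4.000
  c=9: 9 × 0.40 = 3.600
  c=10: 10 × 0.27 = 2.700
Maximum at c = 6 (4.500 surviving offspring).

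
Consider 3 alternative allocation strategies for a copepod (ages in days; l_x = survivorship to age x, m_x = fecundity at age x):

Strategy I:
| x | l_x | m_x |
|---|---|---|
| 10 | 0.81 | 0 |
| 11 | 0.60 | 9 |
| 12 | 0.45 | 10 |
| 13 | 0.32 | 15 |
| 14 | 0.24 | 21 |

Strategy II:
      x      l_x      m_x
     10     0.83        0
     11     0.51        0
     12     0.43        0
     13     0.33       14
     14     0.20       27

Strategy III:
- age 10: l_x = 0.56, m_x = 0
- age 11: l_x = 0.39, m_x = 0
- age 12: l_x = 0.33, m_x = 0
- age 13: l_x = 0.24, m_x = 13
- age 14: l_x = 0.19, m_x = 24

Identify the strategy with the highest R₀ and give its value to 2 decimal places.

Strategy I: R₀ = 0.81×0 + 0.60×9 + 0.45×10 + 0.32×15 + 0.24×21 = 19.7400
Strategy II: R₀ = 0.83×0 + 0.51×0 + 0.43×0 + 0.33×14 + 0.20×27 = 10.0200
Strategy III: R₀ = 0.56×0 + 0.39×0 + 0.33×0 + 0.24×13 + 0.19×24 = 7.6800
Highest R₀: strategy I with 19.7400.

19.74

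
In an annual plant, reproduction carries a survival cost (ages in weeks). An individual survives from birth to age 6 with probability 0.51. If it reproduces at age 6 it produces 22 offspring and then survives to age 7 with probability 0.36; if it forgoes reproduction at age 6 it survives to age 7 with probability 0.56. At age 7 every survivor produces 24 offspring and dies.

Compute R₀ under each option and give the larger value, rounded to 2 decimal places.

15.63

breed at age 6: R₀ = 0.51 × (22 + 0.36 × 24) = 0.51 × 30.6400 = 15.6264
delay to age 7: R₀ = 0.51 × (0.56 × 24) = 0.51 × 13.4400 = 6.8544
Higher: breed at age 6 (15.6264).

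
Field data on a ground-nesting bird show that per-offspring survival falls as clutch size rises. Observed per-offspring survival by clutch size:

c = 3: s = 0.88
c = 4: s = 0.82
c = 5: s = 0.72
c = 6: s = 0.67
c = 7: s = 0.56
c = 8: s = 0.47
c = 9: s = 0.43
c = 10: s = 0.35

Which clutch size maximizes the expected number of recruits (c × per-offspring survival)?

Expected recruits = c × s(c):
  c=3: 3 × 0.88 = 2.640
  c=4: 4 × 0.82 = 3.280
  c=5: 5 × 0.72 = 3.600
  c=6: 6 × 0.67 = 4.020
  c=7: 7 × 0.56 = 3.920
  c=8: 8 × 0.47 = 3.760
  c=9: 9 × 0.43 = 3.870
  c=10: 10 × 0.35 = 3.500
Maximum at c = 6 (4.020 recruits).

6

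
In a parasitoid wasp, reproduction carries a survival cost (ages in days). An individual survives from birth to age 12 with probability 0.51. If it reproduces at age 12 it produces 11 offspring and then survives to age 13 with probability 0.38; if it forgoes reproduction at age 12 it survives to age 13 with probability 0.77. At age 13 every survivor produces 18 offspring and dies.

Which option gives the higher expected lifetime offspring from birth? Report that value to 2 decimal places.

breed at age 12: R₀ = 0.51 × (11 + 0.38 × 18) = 0.51 × 17.8400 = 9.0984
delay to age 13: R₀ = 0.51 × (0.77 × 18) = 0.51 × 13.8600 = 7.0686
Higher: breed at age 12 (9.0984).

9.10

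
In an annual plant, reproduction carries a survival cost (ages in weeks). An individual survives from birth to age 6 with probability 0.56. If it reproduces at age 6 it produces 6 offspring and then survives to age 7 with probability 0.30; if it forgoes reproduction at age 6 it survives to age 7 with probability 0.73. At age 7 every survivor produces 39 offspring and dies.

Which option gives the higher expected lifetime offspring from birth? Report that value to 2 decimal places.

breed at age 6: R₀ = 0.56 × (6 + 0.30 × 39) = 0.56 × 17.7000 = 9.9120
delay to age 7: R₀ = 0.56 × (0.73 × 39) = 0.56 × 28.4700 = 15.9432
Higher: delay to age 7 (15.9432).

15.94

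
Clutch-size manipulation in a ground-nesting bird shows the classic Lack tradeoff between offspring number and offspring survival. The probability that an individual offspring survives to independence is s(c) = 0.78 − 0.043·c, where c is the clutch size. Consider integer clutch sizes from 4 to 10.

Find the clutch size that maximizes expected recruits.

Expected recruits = c × s(c):
  c=4: 4 × 0.608 = 2.432
  c=5: 5 × 0.565 = 2.825
  c=6: 6 × 0.522 = 3.132
  c=7: 7 × 0.479 = 3.353
  c=8: 8 × 0.436 = 3.488
  c=9: 9 × 0.393 = 3.537
  c=10: 10 × 0.350 = 3.500
Maximum at c = 9 (3.537 recruits).

9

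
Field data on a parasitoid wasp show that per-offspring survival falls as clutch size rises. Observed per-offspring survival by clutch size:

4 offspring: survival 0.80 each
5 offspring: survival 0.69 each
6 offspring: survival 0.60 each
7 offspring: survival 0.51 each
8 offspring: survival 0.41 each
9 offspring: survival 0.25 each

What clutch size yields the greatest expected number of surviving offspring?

6

Expected surviving offspring = c × s(c):
  c=4: 4 × 0.80 = 3.200
  c=5: 5 × 0.69 = 3.450
  c=6: 6 × 0.60 = 3.600
  c=7: 7 × 0.51 = 3.570
  c=8: 8 × 0.41 = 3.280
  c=9: 9 × 0.25 = 2.250
Maximum at c = 6 (3.600 surviving offspring).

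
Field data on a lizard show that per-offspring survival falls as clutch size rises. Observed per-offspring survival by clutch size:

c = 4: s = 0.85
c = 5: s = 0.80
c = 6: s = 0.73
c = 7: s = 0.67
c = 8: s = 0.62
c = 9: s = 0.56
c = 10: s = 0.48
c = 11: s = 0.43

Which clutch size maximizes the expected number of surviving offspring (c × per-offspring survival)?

Expected surviving offspring = c × s(c):
  c=4: 4 × 0.85 = 3.400
  c=5: 5 × 0.80 = 4.000
  c=6: 6 × 0.73 = 4.380
  c=7: 7 × 0.67 = 4.690
  c=8: 8 × 0.62 = 4.960
  c=9: 9 × 0.56 = 5.040
  c=10: 10 × 0.48 = 4.800
  c=11: 11 × 0.43 = 4.730
Maximum at c = 9 (5.040 surviving offspring).

9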